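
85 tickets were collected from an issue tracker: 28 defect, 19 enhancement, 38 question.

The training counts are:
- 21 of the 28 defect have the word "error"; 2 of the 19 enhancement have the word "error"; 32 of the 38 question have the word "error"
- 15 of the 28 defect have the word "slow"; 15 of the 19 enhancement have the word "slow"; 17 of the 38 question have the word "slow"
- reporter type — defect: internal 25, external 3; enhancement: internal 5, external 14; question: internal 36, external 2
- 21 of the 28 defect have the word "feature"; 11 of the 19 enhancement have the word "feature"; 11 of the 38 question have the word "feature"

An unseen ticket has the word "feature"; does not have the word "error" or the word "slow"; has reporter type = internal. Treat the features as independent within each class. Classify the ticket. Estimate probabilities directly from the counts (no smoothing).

defect

defect: (28/85) × (7/28) × (13/28) × (25/28) × (21/28) ≈ 0.025604
enhancement: (19/85) × (17/19) × (4/19) × (5/19) × (11/19) ≈ 0.00641493
question: (38/85) × (6/38) × (21/38) × (36/38) × (11/38) ≈ 0.0106978
Highest score → defect.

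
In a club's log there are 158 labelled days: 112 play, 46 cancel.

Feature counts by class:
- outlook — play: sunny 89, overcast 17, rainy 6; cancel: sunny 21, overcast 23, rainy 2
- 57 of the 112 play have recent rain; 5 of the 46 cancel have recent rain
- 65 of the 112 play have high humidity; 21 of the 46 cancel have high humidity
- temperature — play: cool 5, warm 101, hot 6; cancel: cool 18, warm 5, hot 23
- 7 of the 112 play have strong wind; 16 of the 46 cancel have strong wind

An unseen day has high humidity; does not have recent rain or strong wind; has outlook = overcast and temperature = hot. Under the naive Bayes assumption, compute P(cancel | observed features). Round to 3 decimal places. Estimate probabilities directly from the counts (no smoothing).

play: (112/158) × (17/112) × (55/112) × (65/112) × (6/112) × (105/112) ≈ 0.00154006
cancel: (46/158) × (23/46) × (41/46) × (21/46) × (23/46) × (30/46) ≈ 0.0193149
P(cancel | x) = 0.0193149 / 0.02085496 ≈ 0.926

0.926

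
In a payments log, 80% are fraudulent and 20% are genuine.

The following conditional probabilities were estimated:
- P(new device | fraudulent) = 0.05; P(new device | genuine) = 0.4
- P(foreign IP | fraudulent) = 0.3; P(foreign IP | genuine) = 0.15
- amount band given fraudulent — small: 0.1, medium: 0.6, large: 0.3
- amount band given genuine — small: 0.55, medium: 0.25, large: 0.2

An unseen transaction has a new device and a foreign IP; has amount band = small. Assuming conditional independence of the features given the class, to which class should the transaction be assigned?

fraudulent: 0.8 × 0.05 × 0.3 × 0.1 = 0.0012
genuine: 0.2 × 0.4 × 0.15 × 0.55 = 0.0066
Highest score → genuine.

genuine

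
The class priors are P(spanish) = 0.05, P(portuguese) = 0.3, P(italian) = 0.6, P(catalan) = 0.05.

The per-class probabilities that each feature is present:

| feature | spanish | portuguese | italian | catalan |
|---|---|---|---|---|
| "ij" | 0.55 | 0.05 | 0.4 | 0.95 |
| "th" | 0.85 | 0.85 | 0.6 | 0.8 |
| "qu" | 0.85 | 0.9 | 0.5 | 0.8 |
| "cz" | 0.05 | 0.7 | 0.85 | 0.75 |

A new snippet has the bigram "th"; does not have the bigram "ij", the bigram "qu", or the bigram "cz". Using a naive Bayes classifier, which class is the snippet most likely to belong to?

spanish: 0.05 × (1−0.55) × 0.85 × (1−0.85) × (1−0.05) = 0.0027253125
portuguese: 0.3 × (1−0.05) × 0.85 × (1−0.9) × (1−0.7) = 0.0072675
italian: 0.6 × (1−0.4) × 0.6 × (1−0.5) × (1−0.85) = 0.0162
catalan: 0.05 × (1−0.95) × 0.8 × (1−0.8) × (1−0.75) = 0.0001
Highest score → italian.

italian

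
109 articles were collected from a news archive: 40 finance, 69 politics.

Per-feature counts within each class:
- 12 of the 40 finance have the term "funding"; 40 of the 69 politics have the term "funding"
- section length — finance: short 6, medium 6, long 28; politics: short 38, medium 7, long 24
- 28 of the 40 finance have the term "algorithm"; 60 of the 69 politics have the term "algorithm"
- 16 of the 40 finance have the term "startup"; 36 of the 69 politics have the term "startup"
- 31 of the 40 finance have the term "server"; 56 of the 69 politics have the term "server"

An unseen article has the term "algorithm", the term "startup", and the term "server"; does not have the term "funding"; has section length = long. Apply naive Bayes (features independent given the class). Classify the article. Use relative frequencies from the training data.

finance

finance: (40/109) × (28/40) × (28/40) × (28/40) × (16/40) × (31/40) ≈ 0.0390202
politics: (69/109) × (29/69) × (24/69) × (60/69) × (36/69) × (56/69) ≈ 0.0340744
Highest score → finance.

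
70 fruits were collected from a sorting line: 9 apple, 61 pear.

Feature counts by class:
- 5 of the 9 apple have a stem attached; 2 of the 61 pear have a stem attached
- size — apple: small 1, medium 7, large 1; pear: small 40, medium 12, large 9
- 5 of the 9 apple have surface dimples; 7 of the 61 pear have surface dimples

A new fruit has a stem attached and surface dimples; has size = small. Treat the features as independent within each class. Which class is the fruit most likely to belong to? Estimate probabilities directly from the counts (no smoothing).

apple

apple: (9/70) × (5/9) × (1/9) × (5/9) ≈ 0.00440917
pear: (61/70) × (2/61) × (40/61) × (7/61) ≈ 0.00214996
Highest score → apple.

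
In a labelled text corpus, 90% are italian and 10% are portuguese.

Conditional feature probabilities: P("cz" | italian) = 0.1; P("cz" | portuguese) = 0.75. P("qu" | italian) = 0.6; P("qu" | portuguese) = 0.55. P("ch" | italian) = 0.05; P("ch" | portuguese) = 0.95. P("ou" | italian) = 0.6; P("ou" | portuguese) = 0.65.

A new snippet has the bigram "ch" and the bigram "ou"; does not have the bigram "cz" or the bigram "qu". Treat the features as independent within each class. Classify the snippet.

italian: 0.9 × (1−0.1) × (1−0.6) × 0.05 × 0.6 = 0.00972
portuguese: 0.1 × (1−0.75) × (1−0.55) × 0.95 × 0.65 = 0.006946875
Highest score → italian.

italian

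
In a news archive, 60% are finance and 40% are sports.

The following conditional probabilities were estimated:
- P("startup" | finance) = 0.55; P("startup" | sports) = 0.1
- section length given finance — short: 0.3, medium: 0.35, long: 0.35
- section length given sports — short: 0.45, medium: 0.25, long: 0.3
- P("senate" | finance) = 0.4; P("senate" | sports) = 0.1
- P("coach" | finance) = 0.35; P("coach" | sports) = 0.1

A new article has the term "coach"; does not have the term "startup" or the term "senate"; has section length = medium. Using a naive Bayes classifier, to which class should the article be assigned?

finance: 0.6 × (1−0.55) × 0.35 × (1−0.4) × 0.35 = 0.019845
sports: 0.4 × (1−0.1) × 0.25 × (1−0.1) × 0.1 = 0.0081
Highest score → finance.

finance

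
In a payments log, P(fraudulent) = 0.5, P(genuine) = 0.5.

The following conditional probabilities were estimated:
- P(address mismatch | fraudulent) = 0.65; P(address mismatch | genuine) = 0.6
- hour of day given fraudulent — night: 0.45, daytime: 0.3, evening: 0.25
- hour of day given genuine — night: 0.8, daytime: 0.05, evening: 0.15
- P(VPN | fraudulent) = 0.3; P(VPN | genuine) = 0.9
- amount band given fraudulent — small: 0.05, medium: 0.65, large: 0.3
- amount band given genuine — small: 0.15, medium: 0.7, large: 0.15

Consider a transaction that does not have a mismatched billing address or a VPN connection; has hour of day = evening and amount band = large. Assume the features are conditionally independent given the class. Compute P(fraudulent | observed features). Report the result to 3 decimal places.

fraudulent: 0.5 × (1−0.65) × 0.25 × (1−0.3) × 0.3 = 0.0091875
genuine: 0.5 × (1−0.6) × 0.15 × (1−0.9) × 0.15 = 0.00045
P(fraudulent | x) = 0.0091875 / 0.0096375 ≈ 0.953

0.953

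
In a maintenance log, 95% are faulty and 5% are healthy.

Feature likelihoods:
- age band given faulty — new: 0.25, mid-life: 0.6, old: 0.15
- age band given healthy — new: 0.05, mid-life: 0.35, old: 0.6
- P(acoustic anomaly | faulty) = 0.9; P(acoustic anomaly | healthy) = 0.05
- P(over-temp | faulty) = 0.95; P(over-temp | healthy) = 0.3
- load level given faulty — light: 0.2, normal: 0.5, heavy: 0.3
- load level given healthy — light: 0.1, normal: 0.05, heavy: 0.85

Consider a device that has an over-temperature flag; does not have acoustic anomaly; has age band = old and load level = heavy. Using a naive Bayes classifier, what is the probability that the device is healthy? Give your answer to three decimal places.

faulty: 0.95 × 0.15 × (1−0.9) × 0.95 × 0.3 = 0.00406125
healthy: 0.05 × 0.6 × (1−0.05) × 0.3 × 0.85 = 0.0072675
P(healthy | x) = 0.0072675 / 0.01132875 ≈ 0.642

0.642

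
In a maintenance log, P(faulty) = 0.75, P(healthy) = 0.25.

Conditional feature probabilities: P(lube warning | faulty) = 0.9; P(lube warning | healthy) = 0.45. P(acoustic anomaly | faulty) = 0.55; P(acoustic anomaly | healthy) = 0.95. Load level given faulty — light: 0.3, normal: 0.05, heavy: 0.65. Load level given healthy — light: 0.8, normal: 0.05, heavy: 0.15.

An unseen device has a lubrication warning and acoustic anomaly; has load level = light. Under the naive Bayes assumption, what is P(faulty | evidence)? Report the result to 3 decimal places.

0.566

faulty: 0.75 × 0.9 × 0.55 × 0.3 = 0.111375
healthy: 0.25 × 0.45 × 0.95 × 0.8 = 0.0855
P(faulty | x) = 0.111375 / 0.196875 ≈ 0.566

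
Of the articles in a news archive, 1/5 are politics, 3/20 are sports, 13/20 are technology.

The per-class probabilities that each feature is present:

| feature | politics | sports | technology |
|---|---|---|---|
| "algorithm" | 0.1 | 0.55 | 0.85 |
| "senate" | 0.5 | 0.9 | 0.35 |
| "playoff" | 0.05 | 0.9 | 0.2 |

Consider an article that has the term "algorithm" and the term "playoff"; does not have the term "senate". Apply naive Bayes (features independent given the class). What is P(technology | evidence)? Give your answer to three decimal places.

0.901

politics: 0.2 × 0.1 × (1−0.5) × 0.05 = 0.0005
sports: 0.15 × 0.55 × (1−0.9) × 0.9 = 0.007425
technology: 0.65 × 0.85 × (1−0.35) × 0.2 = 0.071825
P(technology | x) = 0.071825 / 0.07975 ≈ 0.901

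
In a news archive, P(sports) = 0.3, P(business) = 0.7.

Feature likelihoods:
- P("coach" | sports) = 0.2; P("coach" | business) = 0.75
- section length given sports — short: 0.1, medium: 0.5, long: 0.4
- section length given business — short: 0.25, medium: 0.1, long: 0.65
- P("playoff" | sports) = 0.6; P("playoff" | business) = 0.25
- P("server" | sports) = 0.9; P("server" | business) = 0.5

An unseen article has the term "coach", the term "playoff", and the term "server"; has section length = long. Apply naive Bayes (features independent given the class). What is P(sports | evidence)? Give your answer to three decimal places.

0.233

sports: 0.3 × 0.2 × 0.4 × 0.6 × 0.9 = 0.01296
business: 0.7 × 0.75 × 0.65 × 0.25 × 0.5 = 0.04265625
P(sports | x) = 0.01296 / 0.05561625 ≈ 0.233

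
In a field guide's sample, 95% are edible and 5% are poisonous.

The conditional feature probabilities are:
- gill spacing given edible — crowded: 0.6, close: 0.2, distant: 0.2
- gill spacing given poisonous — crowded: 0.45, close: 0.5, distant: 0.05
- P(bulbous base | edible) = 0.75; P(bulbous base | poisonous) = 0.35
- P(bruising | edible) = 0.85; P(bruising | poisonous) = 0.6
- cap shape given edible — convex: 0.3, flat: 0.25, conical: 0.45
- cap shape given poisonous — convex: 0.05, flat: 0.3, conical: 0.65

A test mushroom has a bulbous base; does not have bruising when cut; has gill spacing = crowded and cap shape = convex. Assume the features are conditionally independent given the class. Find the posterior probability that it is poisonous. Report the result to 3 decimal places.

edible: 0.95 × 0.6 × 0.75 × (1−0.85) × 0.3 = 0.0192375
poisonous: 0.05 × 0.45 × 0.35 × (1−0.6) × 0.05 = 0.0001575
P(poisonous | x) = 0.0001575 / 0.019395 ≈ 0.008

0.008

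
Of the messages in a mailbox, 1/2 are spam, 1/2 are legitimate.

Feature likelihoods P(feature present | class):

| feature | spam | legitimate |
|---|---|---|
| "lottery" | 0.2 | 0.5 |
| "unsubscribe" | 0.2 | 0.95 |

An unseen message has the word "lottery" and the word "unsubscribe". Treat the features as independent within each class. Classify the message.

legitimate

spam: 0.5 × 0.2 × 0.2 = 0.02
legitimate: 0.5 × 0.5 × 0.95 = 0.2375
Highest score → legitimate.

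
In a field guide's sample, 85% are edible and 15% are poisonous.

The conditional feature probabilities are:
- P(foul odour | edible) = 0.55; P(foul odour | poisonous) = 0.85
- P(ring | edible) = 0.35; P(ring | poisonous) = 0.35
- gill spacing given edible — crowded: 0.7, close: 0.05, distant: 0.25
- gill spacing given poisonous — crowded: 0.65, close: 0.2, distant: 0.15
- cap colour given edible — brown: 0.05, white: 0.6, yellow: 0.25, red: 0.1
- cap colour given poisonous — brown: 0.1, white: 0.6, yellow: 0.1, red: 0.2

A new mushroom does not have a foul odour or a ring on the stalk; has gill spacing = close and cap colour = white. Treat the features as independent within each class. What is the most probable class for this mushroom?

edible

edible: 0.85 × (1−0.55) × (1−0.35) × 0.05 × 0.6 = 0.00745875
poisonous: 0.15 × (1−0.85) × (1−0.35) × 0.2 × 0.6 = 0.001755
Highest score → edible.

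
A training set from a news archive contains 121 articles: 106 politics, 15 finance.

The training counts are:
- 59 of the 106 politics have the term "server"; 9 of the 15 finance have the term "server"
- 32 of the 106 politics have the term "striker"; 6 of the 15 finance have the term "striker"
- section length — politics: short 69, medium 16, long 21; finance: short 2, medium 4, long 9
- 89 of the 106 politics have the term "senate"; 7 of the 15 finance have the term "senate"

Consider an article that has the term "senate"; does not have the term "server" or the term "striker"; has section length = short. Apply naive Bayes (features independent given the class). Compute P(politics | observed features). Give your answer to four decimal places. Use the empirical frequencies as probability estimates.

0.9877

politics: (106/121) × (47/106) × (74/106) × (69/106) × (89/106) ≈ 0.148206
finance: (15/121) × (6/15) × (9/15) × (2/15) × (7/15) ≈ 0.00185124
P(politics | x) = 0.148206 / 0.15005724 ≈ 0.9877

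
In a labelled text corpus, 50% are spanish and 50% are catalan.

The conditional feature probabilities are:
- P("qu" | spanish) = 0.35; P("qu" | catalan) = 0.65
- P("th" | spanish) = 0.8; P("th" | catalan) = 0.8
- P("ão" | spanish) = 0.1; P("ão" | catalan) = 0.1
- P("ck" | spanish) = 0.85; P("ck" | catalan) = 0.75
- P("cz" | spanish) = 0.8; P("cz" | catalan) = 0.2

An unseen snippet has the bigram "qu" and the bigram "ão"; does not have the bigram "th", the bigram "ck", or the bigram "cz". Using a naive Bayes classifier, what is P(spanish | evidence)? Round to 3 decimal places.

0.075

spanish: 0.5 × 0.35 × (1−0.8) × 0.1 × (1−0.85) × (1−0.8) = 0.000105
catalan: 0.5 × 0.65 × (1−0.8) × 0.1 × (1−0.75) × (1−0.2) = 0.0013
P(spanish | x) = 0.000105 / 0.001405 ≈ 0.075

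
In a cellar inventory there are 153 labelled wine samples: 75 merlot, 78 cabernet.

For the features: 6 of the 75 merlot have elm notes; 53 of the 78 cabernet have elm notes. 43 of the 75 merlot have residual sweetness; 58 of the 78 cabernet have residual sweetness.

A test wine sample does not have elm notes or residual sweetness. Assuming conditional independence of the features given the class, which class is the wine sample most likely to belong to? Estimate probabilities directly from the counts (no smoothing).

merlot

merlot: (75/153) × (69/75) × (32/75) ≈ 0.192418
cabernet: (78/153) × (25/78) × (20/78) ≈ 0.0418971
Highest score → merlot.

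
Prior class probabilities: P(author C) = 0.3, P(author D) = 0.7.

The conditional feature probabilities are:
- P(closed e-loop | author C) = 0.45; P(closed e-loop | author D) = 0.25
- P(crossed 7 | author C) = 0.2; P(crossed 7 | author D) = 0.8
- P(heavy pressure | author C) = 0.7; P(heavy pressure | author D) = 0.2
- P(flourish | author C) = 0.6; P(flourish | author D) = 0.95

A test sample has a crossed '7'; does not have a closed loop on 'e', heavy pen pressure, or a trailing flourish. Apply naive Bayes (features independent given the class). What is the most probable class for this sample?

author D

author C: 0.3 × (1−0.45) × 0.2 × (1−0.7) × (1−0.6) = 0.00396
author D: 0.7 × (1−0.25) × 0.8 × (1−0.2) × (1−0.95) = 0.0168
Highest score → author D.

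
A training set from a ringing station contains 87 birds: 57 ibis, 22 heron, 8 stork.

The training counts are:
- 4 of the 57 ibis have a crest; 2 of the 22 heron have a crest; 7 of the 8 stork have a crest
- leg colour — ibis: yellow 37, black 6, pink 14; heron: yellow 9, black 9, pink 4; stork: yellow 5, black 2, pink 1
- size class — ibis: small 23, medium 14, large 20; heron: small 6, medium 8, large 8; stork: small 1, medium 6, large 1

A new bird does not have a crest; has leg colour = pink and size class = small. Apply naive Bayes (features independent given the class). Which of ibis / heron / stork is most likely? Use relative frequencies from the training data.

ibis: (57/87) × (53/57) × (14/57) × (23/57) ≈ 0.0603758
heron: (22/87) × (20/22) × (4/22) × (6/22) ≈ 0.0113993
stork: (8/87) × (1/8) × (1/8) × (1/8) ≈ 0.000179598
Highest score → ibis.

ibis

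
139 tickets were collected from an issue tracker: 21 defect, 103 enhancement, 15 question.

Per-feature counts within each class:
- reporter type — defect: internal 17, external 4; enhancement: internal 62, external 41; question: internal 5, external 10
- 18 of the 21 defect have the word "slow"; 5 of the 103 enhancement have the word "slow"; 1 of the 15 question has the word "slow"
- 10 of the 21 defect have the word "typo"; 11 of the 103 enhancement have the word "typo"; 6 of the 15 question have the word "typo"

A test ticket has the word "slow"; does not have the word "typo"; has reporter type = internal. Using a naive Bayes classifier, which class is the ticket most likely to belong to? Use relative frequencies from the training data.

defect

defect: (21/139) × (17/21) × (18/21) × (11/21) ≈ 0.0549112
enhancement: (103/139) × (62/103) × (5/103) × (92/103) ≈ 0.0193402
question: (15/139) × (5/15) × (1/15) × (9/15) ≈ 0.00143885
Highest score → defect.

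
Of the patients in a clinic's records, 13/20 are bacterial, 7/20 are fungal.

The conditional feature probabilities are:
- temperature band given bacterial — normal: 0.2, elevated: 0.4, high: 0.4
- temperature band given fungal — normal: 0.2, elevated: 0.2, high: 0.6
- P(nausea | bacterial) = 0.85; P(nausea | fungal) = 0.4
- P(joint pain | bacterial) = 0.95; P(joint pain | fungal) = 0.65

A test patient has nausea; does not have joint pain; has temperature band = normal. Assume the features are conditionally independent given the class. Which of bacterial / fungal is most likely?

fungal

bacterial: 0.65 × 0.2 × 0.85 × (1−0.95) = 0.005525
fungal: 0.35 × 0.2 × 0.4 × (1−0.65) = 0.0098
Highest score → fungal.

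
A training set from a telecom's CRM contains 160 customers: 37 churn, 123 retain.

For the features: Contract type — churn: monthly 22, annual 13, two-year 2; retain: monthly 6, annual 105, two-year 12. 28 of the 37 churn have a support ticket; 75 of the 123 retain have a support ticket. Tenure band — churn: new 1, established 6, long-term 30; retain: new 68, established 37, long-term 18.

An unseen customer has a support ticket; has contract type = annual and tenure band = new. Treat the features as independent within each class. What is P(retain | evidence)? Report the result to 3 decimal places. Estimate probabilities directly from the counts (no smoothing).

churn: (37/160) × (13/37) × (28/37) × (1/37) ≈ 0.0016618
retain: (123/160) × (105/123) × (75/123) × (68/123) ≈ 0.221222
P(retain | x) = 0.221222 / 0.2228838 ≈ 0.993

0.993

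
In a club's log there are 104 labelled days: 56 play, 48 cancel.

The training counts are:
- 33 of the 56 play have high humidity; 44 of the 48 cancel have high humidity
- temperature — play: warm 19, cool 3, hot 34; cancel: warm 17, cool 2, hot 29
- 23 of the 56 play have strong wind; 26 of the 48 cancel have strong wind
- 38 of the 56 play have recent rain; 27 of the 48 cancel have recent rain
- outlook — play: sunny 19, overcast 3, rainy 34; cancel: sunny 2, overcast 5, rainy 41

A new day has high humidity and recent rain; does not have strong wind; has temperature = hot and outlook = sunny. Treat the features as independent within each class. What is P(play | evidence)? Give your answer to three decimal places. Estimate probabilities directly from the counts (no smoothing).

play: (56/104) × (33/56) × (34/56) × (33/56) × (38/56) × (19/56) ≈ 0.0261372
cancel: (48/104) × (44/48) × (29/48) × (22/48) × (27/48) × (2/48) ≈ 0.0027458
P(play | x) = 0.0261372 / 0.028883 ≈ 0.905

0.905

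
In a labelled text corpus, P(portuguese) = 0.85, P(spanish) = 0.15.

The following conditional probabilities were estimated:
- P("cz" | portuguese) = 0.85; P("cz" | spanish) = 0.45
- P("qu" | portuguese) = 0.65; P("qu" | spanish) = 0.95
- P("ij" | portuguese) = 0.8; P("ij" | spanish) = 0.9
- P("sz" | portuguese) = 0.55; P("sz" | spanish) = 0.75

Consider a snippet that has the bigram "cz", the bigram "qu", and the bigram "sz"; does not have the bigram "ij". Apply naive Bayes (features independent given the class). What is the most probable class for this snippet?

portuguese

portuguese: 0.85 × 0.85 × 0.65 × (1−0.8) × 0.55 = 0.05165875
spanish: 0.15 × 0.45 × 0.95 × (1−0.9) × 0.75 = 0.004809375
Highest score → portuguese.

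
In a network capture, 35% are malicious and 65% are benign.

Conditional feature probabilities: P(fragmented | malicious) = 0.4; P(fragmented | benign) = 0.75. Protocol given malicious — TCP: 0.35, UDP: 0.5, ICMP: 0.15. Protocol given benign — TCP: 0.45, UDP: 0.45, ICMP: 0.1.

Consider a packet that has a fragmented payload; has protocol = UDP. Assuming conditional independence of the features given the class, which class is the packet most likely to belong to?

benign

malicious: 0.35 × 0.4 × 0.5 = 0.07
benign: 0.65 × 0.75 × 0.45 = 0.219375
Highest score → benign.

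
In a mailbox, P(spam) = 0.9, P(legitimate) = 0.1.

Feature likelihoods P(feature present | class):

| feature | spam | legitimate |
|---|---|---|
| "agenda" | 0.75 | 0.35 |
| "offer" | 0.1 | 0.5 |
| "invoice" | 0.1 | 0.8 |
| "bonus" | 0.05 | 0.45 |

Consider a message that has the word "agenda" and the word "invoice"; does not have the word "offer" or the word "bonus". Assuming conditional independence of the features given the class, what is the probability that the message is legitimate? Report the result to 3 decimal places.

spam: 0.9 × 0.75 × (1−0.1) × 0.1 × (1−0.05) = 0.0577125
legitimate: 0.1 × 0.35 × (1−0.5) × 0.8 × (1−0.45) = 0.0077
P(legitimate | x) = 0.0077 / 0.0654125 ≈ 0.118

0.118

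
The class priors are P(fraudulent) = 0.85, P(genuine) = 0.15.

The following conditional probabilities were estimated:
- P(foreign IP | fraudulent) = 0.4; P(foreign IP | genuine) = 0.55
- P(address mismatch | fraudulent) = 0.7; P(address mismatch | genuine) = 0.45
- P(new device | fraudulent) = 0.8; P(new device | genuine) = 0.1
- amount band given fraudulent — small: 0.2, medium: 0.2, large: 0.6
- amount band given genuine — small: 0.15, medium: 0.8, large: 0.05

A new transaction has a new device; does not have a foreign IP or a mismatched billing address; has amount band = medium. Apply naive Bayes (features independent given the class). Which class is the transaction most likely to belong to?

fraudulent: 0.85 × (1−0.4) × (1−0.7) × 0.8 × 0.2 = 0.02448
genuine: 0.15 × (1−0.55) × (1−0.45) × 0.1 × 0.8 = 0.00297
Highest score → fraudulent.

fraudulent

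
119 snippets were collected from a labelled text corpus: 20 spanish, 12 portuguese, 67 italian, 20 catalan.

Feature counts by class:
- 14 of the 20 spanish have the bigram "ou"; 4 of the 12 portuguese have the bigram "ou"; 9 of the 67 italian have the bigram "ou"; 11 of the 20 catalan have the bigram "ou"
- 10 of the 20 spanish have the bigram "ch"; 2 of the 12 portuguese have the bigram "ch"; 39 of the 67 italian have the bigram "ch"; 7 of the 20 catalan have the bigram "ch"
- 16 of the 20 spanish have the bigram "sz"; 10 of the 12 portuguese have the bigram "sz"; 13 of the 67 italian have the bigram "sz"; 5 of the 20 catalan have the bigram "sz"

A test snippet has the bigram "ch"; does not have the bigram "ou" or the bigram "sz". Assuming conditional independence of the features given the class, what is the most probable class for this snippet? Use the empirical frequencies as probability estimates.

spanish: (20/119) × (6/20) × (10/20) × (4/20) ≈ 0.00504202
portuguese: (12/119) × (8/12) × (2/12) × (2/12) ≈ 0.00186741
italian: (67/119) × (58/67) × (39/67) × (54/67) ≈ 0.22866
catalan: (20/119) × (9/20) × (7/20) × (15/20) ≈ 0.0198529
Highest score → italian.

italian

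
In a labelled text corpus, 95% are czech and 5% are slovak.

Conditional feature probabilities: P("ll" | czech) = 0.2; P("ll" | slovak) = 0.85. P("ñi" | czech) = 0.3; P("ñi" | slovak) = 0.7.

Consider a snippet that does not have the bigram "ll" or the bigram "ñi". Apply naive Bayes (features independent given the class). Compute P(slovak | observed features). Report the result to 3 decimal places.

czech: 0.95 × (1−0.2) × (1−0.3) = 0.532
slovak: 0.05 × (1−0.85) × (1−0.7) = 0.00225
P(slovak | x) = 0.00225 / 0.53425 ≈ 0.004

0.004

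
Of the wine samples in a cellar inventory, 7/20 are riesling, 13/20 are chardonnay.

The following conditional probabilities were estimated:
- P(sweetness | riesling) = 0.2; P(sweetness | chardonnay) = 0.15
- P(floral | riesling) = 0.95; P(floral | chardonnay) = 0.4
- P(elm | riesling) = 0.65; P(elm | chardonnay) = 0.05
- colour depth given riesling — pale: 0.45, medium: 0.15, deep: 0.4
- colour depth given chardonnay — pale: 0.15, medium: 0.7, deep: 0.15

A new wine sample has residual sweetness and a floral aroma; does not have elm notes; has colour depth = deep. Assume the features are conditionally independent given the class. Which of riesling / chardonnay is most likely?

riesling

riesling: 0.35 × 0.2 × 0.95 × (1−0.65) × 0.4 = 0.00931
chardonnay: 0.65 × 0.15 × 0.4 × (1−0.05) × 0.15 = 0.0055575
Highest score → riesling.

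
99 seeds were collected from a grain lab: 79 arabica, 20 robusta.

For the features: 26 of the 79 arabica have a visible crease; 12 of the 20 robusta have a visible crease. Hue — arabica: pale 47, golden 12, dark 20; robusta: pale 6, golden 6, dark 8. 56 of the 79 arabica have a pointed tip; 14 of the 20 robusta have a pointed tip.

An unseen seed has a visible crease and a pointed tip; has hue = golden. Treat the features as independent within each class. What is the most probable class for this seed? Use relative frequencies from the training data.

arabica: (79/99) × (26/79) × (12/79) × (56/79) ≈ 0.0282783
robusta: (20/99) × (12/20) × (6/20) × (14/20) ≈ 0.0254545
Highest score → arabica.

arabica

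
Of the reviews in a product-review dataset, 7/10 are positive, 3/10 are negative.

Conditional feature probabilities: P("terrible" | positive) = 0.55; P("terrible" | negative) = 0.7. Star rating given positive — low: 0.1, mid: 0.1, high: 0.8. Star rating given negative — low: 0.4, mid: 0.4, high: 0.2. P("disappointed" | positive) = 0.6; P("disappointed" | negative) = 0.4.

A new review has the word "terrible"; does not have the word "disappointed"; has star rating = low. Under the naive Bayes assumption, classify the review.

negative

positive: 0.7 × 0.55 × 0.1 × (1−0.6) = 0.0154
negative: 0.3 × 0.7 × 0.4 × (1−0.4) = 0.0504
Highest score → negative.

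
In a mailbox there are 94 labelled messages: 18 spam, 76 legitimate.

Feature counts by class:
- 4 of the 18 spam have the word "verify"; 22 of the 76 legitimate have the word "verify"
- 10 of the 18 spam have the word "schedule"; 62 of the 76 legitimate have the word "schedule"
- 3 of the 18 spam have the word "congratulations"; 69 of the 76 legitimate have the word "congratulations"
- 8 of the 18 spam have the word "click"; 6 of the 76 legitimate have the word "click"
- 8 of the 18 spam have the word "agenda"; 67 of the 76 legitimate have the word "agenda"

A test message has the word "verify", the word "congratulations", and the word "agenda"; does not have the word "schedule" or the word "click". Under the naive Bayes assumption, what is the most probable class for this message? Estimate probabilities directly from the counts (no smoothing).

legitimate

spam: (18/94) × (4/18) × (8/18) × (3/18) × (10/18) × (8/18) ≈ 0.000778293
legitimate: (76/94) × (22/76) × (14/76) × (69/76) × (70/76) × (67/76) ≈ 0.0317827
Highest score → legitimate.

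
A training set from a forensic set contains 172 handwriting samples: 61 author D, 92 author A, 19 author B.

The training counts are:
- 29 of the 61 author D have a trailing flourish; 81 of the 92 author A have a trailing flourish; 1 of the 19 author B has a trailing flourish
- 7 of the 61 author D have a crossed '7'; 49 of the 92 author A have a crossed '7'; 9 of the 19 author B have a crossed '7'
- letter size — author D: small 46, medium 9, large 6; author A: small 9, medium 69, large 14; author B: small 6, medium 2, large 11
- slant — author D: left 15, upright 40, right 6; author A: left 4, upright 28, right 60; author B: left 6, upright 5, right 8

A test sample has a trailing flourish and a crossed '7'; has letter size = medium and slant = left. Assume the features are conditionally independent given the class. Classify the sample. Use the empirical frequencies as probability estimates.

author D: (61/172) × (29/61) × (7/61) × (9/61) × (15/61) ≈ 0.000701959
author A: (92/172) × (81/92) × (49/92) × (69/92) × (4/92) ≈ 0.00817896
author B: (19/172) × (1/19) × (9/19) × (2/19) × (6/19) ≈ 0.000091545
Highest score → author A.

author A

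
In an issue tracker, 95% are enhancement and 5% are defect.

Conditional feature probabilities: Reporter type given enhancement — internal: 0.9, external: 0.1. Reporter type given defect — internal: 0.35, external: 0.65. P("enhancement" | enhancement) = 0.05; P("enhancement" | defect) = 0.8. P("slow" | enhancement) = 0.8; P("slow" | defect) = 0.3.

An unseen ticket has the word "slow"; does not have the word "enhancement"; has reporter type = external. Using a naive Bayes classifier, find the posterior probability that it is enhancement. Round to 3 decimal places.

0.974

enhancement: 0.95 × 0.1 × (1−0.05) × 0.8 = 0.0722
defect: 0.05 × 0.65 × (1−0.8) × 0.3 = 0.00195
P(enhancement | x) = 0.0722 / 0.07415 ≈ 0.974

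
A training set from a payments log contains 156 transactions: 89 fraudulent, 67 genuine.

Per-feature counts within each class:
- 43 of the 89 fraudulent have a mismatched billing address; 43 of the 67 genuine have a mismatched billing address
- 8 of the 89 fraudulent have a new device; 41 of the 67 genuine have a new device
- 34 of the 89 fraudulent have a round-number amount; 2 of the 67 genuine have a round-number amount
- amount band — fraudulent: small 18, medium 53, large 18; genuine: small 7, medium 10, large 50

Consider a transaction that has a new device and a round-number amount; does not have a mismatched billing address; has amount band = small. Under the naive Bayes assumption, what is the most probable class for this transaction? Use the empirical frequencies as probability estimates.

fraudulent: (89/156) × (46/89) × (8/89) × (34/89) × (18/89) ≈ 0.00204788
genuine: (67/156) × (24/67) × (41/67) × (2/67) × (7/67) ≈ 0.000293612
Highest score → fraudulent.

fraudulent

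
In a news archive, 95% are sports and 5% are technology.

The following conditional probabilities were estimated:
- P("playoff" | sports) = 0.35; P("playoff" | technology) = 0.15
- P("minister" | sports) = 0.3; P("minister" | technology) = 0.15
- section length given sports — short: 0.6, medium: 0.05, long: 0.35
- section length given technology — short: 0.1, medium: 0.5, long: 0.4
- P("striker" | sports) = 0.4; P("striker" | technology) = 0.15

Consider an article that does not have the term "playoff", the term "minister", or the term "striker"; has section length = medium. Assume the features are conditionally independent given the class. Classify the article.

sports: 0.95 × (1−0.35) × (1−0.3) × 0.05 × (1−0.4) = 0.0129675
technology: 0.05 × (1−0.15) × (1−0.15) × 0.5 × (1−0.15) = 0.015353125
Highest score → technology.

technology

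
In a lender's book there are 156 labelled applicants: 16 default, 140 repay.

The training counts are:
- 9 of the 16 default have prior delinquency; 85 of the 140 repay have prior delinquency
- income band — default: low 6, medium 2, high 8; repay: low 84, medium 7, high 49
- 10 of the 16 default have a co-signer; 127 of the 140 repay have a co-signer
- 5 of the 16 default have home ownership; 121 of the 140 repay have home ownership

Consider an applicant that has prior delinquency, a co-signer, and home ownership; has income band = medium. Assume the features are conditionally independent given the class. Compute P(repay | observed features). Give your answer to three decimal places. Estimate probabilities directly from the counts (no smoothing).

default: (16/156) × (9/16) × (2/16) × (10/16) × (5/16) ≈ 0.0014085
repay: (140/156) × (85/140) × (7/140) × (127/140) × (121/140) ≈ 0.0213598
P(repay | x) = 0.0213598 / 0.0227683 ≈ 0.938

0.938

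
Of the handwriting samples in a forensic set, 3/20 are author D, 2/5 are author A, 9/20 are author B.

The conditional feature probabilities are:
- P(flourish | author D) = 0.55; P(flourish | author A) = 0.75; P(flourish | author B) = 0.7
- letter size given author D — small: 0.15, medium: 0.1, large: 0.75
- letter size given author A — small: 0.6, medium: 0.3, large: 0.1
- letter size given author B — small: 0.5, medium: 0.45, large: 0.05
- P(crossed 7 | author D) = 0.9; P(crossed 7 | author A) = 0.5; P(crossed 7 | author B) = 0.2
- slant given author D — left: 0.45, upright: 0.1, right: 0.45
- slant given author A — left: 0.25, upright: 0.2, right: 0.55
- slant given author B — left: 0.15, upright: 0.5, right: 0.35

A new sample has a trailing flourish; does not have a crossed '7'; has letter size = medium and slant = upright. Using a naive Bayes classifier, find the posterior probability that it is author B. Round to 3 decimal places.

author D: 0.15 × 0.55 × 0.1 × (1−0.9) × 0.1 = 0.0000825
author A: 0.4 × 0.75 × 0.3 × (1−0.5) × 0.2 = 0.009
author B: 0.45 × 0.7 × 0.45 × (1−0.2) × 0.5 = 0.0567
P(author B | x) = 0.0567 / 0.0657825 ≈ 0.862

0.862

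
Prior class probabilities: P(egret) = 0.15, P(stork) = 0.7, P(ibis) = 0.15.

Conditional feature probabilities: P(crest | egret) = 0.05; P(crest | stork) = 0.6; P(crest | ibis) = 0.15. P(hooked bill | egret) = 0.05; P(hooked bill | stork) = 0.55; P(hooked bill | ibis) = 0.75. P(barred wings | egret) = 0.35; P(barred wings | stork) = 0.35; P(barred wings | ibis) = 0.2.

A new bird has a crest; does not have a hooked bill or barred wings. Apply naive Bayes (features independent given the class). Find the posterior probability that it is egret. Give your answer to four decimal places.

egret: 0.15 × 0.05 × (1−0.05) × (1−0.35) = 0.00463125
stork: 0.7 × 0.6 × (1−0.55) × (1−0.35) = 0.12285
ibis: 0.15 × 0.15 × (1−0.75) × (1−0.2) = 0.0045
P(egret | x) = 0.00463125 / 0.13198125 ≈ 0.0351

0.0351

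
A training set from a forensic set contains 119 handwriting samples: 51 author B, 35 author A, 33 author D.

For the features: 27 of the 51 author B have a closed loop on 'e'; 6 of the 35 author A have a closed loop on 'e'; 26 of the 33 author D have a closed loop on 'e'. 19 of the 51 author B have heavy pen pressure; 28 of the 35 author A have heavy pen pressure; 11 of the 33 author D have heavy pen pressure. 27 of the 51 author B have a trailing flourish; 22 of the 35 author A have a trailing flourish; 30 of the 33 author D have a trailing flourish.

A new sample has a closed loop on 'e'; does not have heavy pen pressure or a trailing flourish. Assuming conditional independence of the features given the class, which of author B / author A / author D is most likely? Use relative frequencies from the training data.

author B

author B: (51/119) × (27/51) × (32/51) × (24/51) ≈ 0.0669943
author A: (35/119) × (6/35) × (7/35) × (13/35) ≈ 0.0037455
author D: (33/119) × (26/33) × (22/33) × (3/33) ≈ 0.0132417
Highest score → author B.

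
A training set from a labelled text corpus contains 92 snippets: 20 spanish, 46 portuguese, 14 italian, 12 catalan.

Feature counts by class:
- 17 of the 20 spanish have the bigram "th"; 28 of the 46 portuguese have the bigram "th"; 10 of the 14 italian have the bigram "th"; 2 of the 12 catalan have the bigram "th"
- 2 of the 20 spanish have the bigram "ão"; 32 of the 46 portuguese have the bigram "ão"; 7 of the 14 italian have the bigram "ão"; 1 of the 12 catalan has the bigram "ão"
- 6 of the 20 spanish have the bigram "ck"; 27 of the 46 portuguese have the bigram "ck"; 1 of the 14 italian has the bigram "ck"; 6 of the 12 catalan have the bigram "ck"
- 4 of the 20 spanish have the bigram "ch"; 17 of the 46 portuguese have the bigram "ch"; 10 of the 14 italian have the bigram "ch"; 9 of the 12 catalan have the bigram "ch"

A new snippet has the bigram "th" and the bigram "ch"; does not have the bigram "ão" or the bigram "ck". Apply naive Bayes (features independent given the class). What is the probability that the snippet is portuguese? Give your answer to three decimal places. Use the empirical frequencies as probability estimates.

spanish: (20/92) × (17/20) × (18/20) × (14/20) × (4/20) ≈ 0.0232826
portuguese: (46/92) × (28/46) × (14/46) × (19/46) × (17/46) ≈ 0.0141393
italian: (14/92) × (10/14) × (7/14) × (13/14) × (10/14) ≈ 0.036047
catalan: (12/92) × (2/12) × (11/12) × (6/12) × (9/12) ≈ 0.00747283
P(portuguese | x) = 0.0141393 / 0.08094173 ≈ 0.175

0.175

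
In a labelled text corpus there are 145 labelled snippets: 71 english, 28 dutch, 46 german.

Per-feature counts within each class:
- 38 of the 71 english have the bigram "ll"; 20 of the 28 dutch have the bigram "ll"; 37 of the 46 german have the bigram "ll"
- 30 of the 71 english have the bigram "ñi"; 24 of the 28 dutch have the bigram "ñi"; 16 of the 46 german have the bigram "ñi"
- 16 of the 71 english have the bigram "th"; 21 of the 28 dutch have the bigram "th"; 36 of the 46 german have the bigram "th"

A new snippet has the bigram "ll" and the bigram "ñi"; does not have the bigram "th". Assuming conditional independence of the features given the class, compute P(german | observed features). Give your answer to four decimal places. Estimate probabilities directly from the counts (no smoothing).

english: (71/145) × (38/71) × (30/71) × (55/71) ≈ 0.0857794
dutch: (28/145) × (20/28) × (24/28) × (7/28) ≈ 0.0295567
german: (46/145) × (37/46) × (16/46) × (10/46) ≈ 0.0192947
P(german | x) = 0.0192947 / 0.1346308 ≈ 0.1433

0.1433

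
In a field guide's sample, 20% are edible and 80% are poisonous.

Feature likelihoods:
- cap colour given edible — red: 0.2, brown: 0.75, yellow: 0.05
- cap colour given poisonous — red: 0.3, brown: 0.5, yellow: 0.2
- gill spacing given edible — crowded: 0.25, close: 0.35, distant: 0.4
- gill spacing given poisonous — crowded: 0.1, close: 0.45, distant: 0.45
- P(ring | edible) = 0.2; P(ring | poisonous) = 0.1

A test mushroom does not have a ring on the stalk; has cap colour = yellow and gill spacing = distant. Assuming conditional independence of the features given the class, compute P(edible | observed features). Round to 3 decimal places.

edible: 0.2 × 0.05 × 0.4 × (1−0.2) = 0.0032
poisonous: 0.8 × 0.2 × 0.45 × (1−0.1) = 0.0648
P(edible | x) = 0.0032 / 0.068 ≈ 0.047

0.047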